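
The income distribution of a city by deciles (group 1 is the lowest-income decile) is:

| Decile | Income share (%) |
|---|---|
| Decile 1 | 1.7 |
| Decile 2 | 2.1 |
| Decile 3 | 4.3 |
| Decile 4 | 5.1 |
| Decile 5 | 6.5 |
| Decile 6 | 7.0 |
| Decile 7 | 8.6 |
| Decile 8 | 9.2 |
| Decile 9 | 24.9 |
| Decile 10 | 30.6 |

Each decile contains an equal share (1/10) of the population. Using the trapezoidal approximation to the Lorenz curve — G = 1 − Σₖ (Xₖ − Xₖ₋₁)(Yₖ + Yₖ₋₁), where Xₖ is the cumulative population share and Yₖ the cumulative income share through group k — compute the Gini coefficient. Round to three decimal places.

Cumulative income shares Yₖ: 0.0170, 0.0380, 0.0810, 0.1320, 0.1970, 0.2670, 0.3530, 0.4450, 0.6940, 1.0000
Σ (Xₖ−Xₖ₋₁)(Yₖ+Yₖ₋₁) = (1/10)(0.0170+0.0000) + (1/10)(0.0380+0.0170) + (1/10)(0.0810+0.0380) + (1/10)(0.1320+0.0810) + (1/10)(0.1970+0.1320) + (1/10)(0.2670+0.1970) + (1/10)(0.3530+0.2670) + (1/10)(0.4450+0.3530) + (1/10)(0.6940+0.4450) + (1/10)(1.0000+0.6940)
  = 0.0017 + 0.0055 + 0.0119 + 0.0213 + 0.0329 + 0.0464 + 0.0620 + 0.0798 + 0.1139 + 0.1694 = 0.5448
G = 1 − 0.5448 = 0.4552

0.455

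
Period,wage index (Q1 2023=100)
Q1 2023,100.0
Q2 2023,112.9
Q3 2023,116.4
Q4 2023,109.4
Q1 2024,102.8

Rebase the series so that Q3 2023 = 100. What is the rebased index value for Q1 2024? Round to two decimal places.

Rebased(Q1 2024) = 102.8 / 116.4 × 100 = 88.3162

88.32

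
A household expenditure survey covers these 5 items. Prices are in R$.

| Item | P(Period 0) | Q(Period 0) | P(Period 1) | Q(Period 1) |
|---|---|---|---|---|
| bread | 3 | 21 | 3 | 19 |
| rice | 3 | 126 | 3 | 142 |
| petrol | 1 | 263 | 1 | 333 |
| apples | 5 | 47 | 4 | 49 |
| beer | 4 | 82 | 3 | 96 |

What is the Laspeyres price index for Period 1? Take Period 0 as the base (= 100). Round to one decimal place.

89.8

Laspeyres price index uses base-period quantities as weights.
ΣP(Period 1)·Q(Period 0) = 3×21 + 3×126 + 1×263 + 4×47 + 3×82 = 63 + 378 + 263 + 188 + 246 = 1138
ΣP(Period 0)·Q(Period 0) = 3×21 + 3×126 + 1×263 + 5×47 + 4×82 = 63 + 378 + 263 + 235 + 328 = 1267
Index = 1138 / 1267 × 100 = 89.8185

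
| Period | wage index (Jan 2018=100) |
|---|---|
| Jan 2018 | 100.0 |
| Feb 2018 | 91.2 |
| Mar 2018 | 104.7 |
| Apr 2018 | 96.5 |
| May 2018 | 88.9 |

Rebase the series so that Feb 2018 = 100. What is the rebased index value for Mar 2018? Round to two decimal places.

Rebased(Mar 2018) = 104.7 / 91.2 × 100 = 114.8026

114.80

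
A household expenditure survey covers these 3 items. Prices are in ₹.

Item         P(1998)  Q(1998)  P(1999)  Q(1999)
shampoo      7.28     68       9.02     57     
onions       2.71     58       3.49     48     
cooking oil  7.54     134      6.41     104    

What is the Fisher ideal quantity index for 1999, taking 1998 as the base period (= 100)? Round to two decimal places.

Laspeyres component (base-period weights):
ΣP(1998)Q(1999) = 7.28×57 + 2.71×48 + 7.54×104 = 414.96 + 130.08 + 784.16 = 1329.2
ΣP(1998)Q(1998) = 7.28×68 + 2.71×58 + 7.54×134 = 495.04 + 157.18 + 1010.36 = 1662.58
L = 1329.2 / 1662.58 × 100 = 79.9480
Paasche component (current-period weights):
ΣP(1999)Q(1999) = 9.02×57 + 3.49×48 + 6.41×104 = 514.14 + 167.52 + 666.64 = 1348.3
ΣP(1999)Q(1998) = 9.02×68 + 3.49×58 + 6.41×134 = 613.36 + 202.42 + 858.94 = 1674.72
P = 1348.3 / 1674.72 × 100 = 80.5090
Fisher = √(L × P) = √(79.9480 × 80.5090) = 80.2280

80.23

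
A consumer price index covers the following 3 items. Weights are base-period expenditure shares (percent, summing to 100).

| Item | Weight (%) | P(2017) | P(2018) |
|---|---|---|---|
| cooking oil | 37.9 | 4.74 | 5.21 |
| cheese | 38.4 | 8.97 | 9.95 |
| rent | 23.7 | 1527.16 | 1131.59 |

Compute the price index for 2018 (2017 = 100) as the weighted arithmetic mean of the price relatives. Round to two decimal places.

cooking oil: 37.9 × (5.21/4.74) = 37.9 × 1.099156 = 41.6580
cheese: 38.4 × (9.95/8.97) = 38.4 × 1.109253 = 42.5953
rent: 23.7 × (1131.59/1527.16) = 23.7 × 0.740977 = 17.5611
Index = Σ wᵢ·(p₁ᵢ/p₀ᵢ) = 41.6580 + 42.5953 + 17.5611 = 101.8145

101.81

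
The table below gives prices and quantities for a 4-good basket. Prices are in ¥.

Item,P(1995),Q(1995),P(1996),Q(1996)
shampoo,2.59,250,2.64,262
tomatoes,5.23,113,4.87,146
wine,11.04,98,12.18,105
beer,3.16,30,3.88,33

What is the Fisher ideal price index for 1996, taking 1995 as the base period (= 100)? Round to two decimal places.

Laspeyres component (base-period weights):
ΣP(1996)Q(1995) = 2.64×250 + 4.87×113 + 12.18×98 + 3.88×30 = 660 + 550.31 + 1193.64 + 116.4 = 2520.35
ΣP(1995)Q(1995) = 2.59×250 + 5.23×113 + 11.04×98 + 3.16×30 = 647.5 + 590.99 + 1081.92 + 94.8 = 2415.21
L = 2520.35 / 2415.21 × 100 = 104.3532
Paasche component (current-period weights):
ΣP(1996)Q(1996) = 2.64×262 + 4.87×146 + 12.18×105 + 3.88×33 = 691.68 + 711.02 + 1278.9 + 128.04 = 2809.64
ΣP(1995)Q(1996) = 2.59×262 + 5.23×146 + 11.04×105 + 3.16×33 = 678.58 + 763.58 + 1159.2 + 104.28 = 2705.64
P = 2809.64 / 2705.64 × 100 = 103.8438
Fisher = √(L × P) = √(104.3532 × 103.8438) = 104.0982

104.10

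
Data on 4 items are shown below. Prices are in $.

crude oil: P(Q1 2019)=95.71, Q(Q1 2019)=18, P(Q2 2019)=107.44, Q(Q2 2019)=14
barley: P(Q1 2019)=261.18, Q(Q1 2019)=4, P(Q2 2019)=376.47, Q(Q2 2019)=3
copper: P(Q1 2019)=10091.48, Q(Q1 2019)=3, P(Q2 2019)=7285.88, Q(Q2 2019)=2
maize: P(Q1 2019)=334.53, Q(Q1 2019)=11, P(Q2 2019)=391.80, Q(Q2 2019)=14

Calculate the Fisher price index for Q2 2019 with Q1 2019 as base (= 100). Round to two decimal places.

82.33

Laspeyres component (base-period weights):
ΣP(Q2 2019)Q(Q1 2019) = 107.44×18 + 376.47×4 + 7285.88×3 + 391.80×11 = 1933.92 + 1505.88 + 21857.64 + 4309.8 = 29607.24
ΣP(Q1 2019)Q(Q1 2019) = 95.71×18 + 261.18×4 + 10091.48×3 + 334.53×11 = 1722.78 + 1044.72 + 30274.44 + 3679.83 = 36721.77
L = 29607.24 / 36721.77 × 100 = 80.6259
Paasche component (current-period weights):
ΣP(Q2 2019)Q(Q2 2019) = 107.44×14 + 376.47×3 + 7285.88×2 + 391.80×14 = 1504.16 + 1129.41 + 14571.76 + 5485.2 = 22690.53
ΣP(Q1 2019)Q(Q2 2019) = 95.71×14 + 261.18×3 + 10091.48×2 + 334.53×14 = 1339.94 + 783.54 + 20182.96 + 4683.42 = 26989.86
P = 22690.53 / 26989.86 × 100 = 84.0706
Fisher = √(L × P) = √(80.6259 × 84.0706) = 82.3302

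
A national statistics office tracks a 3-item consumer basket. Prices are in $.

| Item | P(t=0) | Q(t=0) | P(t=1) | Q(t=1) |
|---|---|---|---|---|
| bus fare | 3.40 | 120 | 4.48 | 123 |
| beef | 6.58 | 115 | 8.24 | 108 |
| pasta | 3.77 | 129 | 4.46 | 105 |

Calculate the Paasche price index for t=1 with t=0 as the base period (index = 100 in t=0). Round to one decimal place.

Paasche price index uses current-period quantities as weights.
ΣP(t=1)·Q(t=1) = 4.48×123 + 8.24×108 + 4.46×105 = 551.04 + 889.92 + 468.3 = 1909.26
ΣP(t=0)·Q(t=1) = 3.40×123 + 6.58×108 + 3.77×105 = 418.2 + 710.64 + 395.85 = 1524.69
Index = 1909.26 / 1524.69 × 100 = 125.2228

125.2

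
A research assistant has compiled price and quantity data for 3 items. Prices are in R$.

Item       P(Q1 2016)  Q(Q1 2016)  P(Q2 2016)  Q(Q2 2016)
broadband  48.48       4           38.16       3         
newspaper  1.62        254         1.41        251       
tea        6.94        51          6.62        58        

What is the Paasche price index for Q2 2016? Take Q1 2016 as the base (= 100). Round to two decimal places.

89.29

Paasche price index uses current-period quantities as weights.
ΣP(Q2 2016)·Q(Q2 2016) = 38.16×3 + 1.41×251 + 6.62×58 = 114.48 + 353.91 + 383.96 = 852.35
ΣP(Q1 2016)·Q(Q2 2016) = 48.48×3 + 1.62×251 + 6.94×58 = 145.44 + 406.62 + 402.52 = 954.58
Index = 852.35 / 954.58 × 100 = 89.2906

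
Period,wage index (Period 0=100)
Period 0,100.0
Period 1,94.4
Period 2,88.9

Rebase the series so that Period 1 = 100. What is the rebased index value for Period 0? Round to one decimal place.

105.9

Rebased(Period 0) = 100.0 / 94.4 × 100 = 105.9322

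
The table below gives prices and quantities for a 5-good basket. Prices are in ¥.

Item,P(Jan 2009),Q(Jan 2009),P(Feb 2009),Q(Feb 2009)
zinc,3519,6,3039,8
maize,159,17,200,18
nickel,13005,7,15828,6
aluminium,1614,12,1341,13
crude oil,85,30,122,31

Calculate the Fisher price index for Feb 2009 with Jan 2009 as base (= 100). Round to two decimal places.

109.94

Laspeyres component (base-period weights):
ΣP(Feb 2009)Q(Jan 2009) = 3039×6 + 200×17 + 15828×7 + 1341×12 + 122×30 = 18234 + 3400 + 110796 + 16092 + 3660 = 152182
ΣP(Jan 2009)Q(Jan 2009) = 3519×6 + 159×17 + 13005×7 + 1614×12 + 85×30 = 21114 + 2703 + 91035 + 19368 + 2550 = 136770
L = 152182 / 136770 × 100 = 111.2686
Paasche component (current-period weights):
ΣP(Feb 2009)Q(Feb 2009) = 3039×8 + 200×18 + 15828×6 + 1341×13 + 122×31 = 24312 + 3600 + 94968 + 17433 + 3782 = 144095
ΣP(Jan 2009)Q(Feb 2009) = 3519×8 + 159×18 + 13005×6 + 1614×13 + 85×31 = 28152 + 2862 + 78030 + 20982 + 2635 = 132661
P = 144095 / 132661 × 100 = 108.6190
Fisher = √(L × P) = √(111.2686 × 108.6190) = 109.9358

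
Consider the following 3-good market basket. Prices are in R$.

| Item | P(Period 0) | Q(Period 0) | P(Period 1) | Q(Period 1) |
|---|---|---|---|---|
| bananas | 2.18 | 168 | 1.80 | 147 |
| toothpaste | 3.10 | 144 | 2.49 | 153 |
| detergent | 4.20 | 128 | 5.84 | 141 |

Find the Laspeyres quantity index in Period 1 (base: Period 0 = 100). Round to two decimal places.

Laspeyres quantity index uses base-period prices as weights.
ΣP(Period 0)·Q(Period 1) = 2.18×147 + 3.10×153 + 4.20×141 = 320.46 + 474.3 + 592.2 = 1386.96
ΣP(Period 0)·Q(Period 0) = 2.18×168 + 3.10×144 + 4.20×128 = 366.24 + 446.4 + 537.6 = 1350.24
Index = 1386.96 / 1350.24 × 100 = 102.7195

102.72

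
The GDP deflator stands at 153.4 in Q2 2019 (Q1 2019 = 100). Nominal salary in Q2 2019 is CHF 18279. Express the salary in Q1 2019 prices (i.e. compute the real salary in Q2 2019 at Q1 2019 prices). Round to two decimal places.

11915.91

Real = Nominal ÷ (Index/100) = 18279 ÷ (153.4/100)
     = 18279 ÷ 1.534 = 11915.9061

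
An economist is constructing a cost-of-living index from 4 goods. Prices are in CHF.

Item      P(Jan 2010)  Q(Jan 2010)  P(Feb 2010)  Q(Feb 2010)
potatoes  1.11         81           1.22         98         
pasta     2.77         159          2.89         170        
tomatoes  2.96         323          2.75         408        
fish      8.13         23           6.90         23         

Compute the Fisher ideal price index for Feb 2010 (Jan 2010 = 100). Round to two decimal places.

95.87

Laspeyres component (base-period weights):
ΣP(Feb 2010)Q(Jan 2010) = 1.22×81 + 2.89×159 + 2.75×323 + 6.90×23 = 98.82 + 459.51 + 888.25 + 158.7 = 1605.28
ΣP(Jan 2010)Q(Jan 2010) = 1.11×81 + 2.77×159 + 2.96×323 + 8.13×23 = 89.91 + 440.43 + 956.08 + 186.99 = 1673.41
L = 1605.28 / 1673.41 × 100 = 95.9287
Paasche component (current-period weights):
ΣP(Feb 2010)Q(Feb 2010) = 1.22×98 + 2.89×170 + 2.75×408 + 6.90×23 = 119.56 + 491.3 + 1122 + 158.7 = 1891.56
ΣP(Jan 2010)Q(Feb 2010) = 1.11×98 + 2.77×170 + 2.96×408 + 8.13×23 = 108.78 + 470.9 + 1207.68 + 186.99 = 1974.35
P = 1891.56 / 1974.35 × 100 = 95.8067
Fisher = √(L × P) = √(95.9287 × 95.8067) = 95.8677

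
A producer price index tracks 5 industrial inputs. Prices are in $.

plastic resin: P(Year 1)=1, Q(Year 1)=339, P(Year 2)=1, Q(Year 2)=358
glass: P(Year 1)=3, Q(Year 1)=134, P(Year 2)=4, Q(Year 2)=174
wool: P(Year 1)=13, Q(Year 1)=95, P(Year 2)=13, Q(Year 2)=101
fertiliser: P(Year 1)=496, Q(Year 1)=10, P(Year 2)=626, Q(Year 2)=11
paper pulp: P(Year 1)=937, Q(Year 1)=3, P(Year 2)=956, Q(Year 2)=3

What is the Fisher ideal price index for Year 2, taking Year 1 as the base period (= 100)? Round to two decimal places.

Laspeyres component (base-period weights):
ΣP(Year 2)Q(Year 1) = 1×339 + 4×134 + 13×95 + 626×10 + 956×3 = 339 + 536 + 1235 + 6260 + 2868 = 11238
ΣP(Year 1)Q(Year 1) = 1×339 + 3×134 + 13×95 + 496×10 + 937×3 = 339 + 402 + 1235 + 4960 + 2811 = 9747
L = 11238 / 9747 × 100 = 115.2970
Paasche component (current-period weights):
ΣP(Year 2)Q(Year 2) = 1×358 + 4×174 + 13×101 + 626×11 + 956×3 = 358 + 696 + 1313 + 6886 + 2868 = 12121
ΣP(Year 1)Q(Year 2) = 1×358 + 3×174 + 13×101 + 496×11 + 937×3 = 358 + 522 + 1313 + 5456 + 2811 = 10460
P = 12121 / 10460 × 100 = 115.8795
Fisher = √(L × P) = √(115.2970 × 115.8795) = 115.5879

115.59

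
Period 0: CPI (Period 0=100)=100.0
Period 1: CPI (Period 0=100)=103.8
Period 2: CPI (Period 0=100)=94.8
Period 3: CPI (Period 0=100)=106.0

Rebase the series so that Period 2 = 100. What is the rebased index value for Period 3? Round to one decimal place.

Rebased(Period 3) = 106.0 / 94.8 × 100 = 111.8143

111.8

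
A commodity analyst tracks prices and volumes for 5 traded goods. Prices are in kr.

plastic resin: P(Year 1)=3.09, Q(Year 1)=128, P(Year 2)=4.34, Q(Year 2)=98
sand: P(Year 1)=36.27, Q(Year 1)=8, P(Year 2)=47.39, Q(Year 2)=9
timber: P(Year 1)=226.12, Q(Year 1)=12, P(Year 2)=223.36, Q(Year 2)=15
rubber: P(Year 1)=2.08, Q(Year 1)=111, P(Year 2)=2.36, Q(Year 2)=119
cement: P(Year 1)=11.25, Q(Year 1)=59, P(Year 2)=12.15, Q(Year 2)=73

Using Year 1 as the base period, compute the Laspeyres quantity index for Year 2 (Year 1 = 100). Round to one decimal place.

118.5

Laspeyres quantity index uses base-period prices as weights.
ΣP(Year 1)·Q(Year 2) = 3.09×98 + 36.27×9 + 226.12×15 + 2.08×119 + 11.25×73 = 302.82 + 326.43 + 3391.8 + 247.52 + 821.25 = 5089.82
ΣP(Year 1)·Q(Year 1) = 3.09×128 + 36.27×8 + 226.12×12 + 2.08×111 + 11.25×59 = 395.52 + 290.16 + 2713.44 + 230.88 + 663.75 = 4293.75
Index = 5089.82 / 4293.75 × 100 = 118.5402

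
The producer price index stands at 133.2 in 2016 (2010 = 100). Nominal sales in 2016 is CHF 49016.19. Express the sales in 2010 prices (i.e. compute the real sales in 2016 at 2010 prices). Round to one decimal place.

Real = Nominal ÷ (Index/100) = 49016.19 ÷ (133.2/100)
     = 49016.19 ÷ 1.332 = 36798.9414

36798.9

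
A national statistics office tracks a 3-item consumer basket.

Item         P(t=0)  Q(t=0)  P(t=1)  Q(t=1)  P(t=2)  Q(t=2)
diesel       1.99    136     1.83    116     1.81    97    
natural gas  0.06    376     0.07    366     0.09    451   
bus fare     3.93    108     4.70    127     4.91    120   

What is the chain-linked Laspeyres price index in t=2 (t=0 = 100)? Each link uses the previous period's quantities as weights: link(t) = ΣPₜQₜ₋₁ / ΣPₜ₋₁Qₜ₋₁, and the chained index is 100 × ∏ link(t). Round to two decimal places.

113.22

Link t=0→t=1:
ΣP(t=1)Q(t=0) = 1.83×136 + 0.07×376 + 4.70×108 = 248.88 + 26.32 + 507.6 = 782.8
ΣP(t=0)Q(t=0) = 1.99×136 + 0.06×376 + 3.93×108 = 270.64 + 22.56 + 424.44 = 717.64
link = 782.8/717.64 = 1.090798
Link t=1→t=2:
ΣP(t=2)Q(t=1) = 1.81×116 + 0.09×366 + 4.91×127 = 209.96 + 32.94 + 623.57 = 866.47
ΣP(t=1)Q(t=1) = 1.83×116 + 0.07×366 + 4.70×127 = 212.28 + 25.62 + 596.9 = 834.8
link = 866.47/834.8 = 1.037937
Chained index = 100 × 1.090798 × 1.037937 = 113.2179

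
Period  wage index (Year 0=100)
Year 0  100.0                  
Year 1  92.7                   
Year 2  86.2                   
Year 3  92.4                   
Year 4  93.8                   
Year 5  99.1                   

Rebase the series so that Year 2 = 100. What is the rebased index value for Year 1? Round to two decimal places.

107.54

Rebased(Year 1) = 92.7 / 86.2 × 100 = 107.5406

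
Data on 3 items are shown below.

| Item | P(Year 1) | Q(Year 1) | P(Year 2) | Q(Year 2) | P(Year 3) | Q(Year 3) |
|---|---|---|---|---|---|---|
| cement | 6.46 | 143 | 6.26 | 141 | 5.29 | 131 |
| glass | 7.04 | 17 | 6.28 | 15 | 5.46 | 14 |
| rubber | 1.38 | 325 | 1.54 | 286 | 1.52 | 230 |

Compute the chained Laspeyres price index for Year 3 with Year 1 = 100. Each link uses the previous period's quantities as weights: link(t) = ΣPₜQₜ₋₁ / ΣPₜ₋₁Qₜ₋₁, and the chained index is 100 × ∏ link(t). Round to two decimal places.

Link Year 1→Year 2:
ΣP(Year 2)Q(Year 1) = 6.26×143 + 6.28×17 + 1.54×325 = 895.18 + 106.76 + 500.5 = 1502.44
ΣP(Year 1)Q(Year 1) = 6.46×143 + 7.04×17 + 1.38×325 = 923.78 + 119.68 + 448.5 = 1491.96
link = 1502.44/1491.96 = 1.007024
Link Year 2→Year 3:
ΣP(Year 3)Q(Year 2) = 5.29×141 + 5.46×15 + 1.52×286 = 745.89 + 81.9 + 434.72 = 1262.51
ΣP(Year 2)Q(Year 2) = 6.26×141 + 6.28×15 + 1.54×286 = 882.66 + 94.2 + 440.44 = 1417.3
link = 1262.51/1417.3 = 0.890785
Chained index = 100 × 1.007024 × 0.890785 = 89.7042

89.70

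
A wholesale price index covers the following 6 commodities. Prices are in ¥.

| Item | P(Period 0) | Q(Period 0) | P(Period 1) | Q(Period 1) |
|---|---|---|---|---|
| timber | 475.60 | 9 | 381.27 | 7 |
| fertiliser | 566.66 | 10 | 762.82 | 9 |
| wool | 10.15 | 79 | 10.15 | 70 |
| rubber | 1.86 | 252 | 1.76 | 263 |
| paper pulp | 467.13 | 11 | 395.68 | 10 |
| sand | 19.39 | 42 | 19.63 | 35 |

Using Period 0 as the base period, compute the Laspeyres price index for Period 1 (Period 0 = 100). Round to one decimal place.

Laspeyres price index uses base-period quantities as weights.
ΣP(Period 1)·Q(Period 0) = 381.27×9 + 762.82×10 + 10.15×79 + 1.76×252 + 395.68×11 + 19.63×42 = 3431.43 + 7628.2 + 801.85 + 443.52 + 4352.48 + 824.46 = 17481.94
ΣP(Period 0)·Q(Period 0) = 475.60×9 + 566.66×10 + 10.15×79 + 1.86×252 + 467.13×11 + 19.39×42 = 4280.4 + 5666.6 + 801.85 + 468.72 + 5138.43 + 814.38 = 17170.38
Index = 17481.94 / 17170.38 × 100 = 101.8145

101.8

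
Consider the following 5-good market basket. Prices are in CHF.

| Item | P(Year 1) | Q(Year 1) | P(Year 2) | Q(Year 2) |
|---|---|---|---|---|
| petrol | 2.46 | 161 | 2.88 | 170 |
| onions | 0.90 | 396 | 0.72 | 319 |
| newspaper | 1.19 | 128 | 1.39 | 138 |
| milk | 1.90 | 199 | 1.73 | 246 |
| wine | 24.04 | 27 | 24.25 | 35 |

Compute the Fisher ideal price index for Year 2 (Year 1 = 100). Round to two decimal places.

Laspeyres component (base-period weights):
ΣP(Year 2)Q(Year 1) = 2.88×161 + 0.72×396 + 1.39×128 + 1.73×199 + 24.25×27 = 463.68 + 285.12 + 177.92 + 344.27 + 654.75 = 1925.74
ΣP(Year 1)Q(Year 1) = 2.46×161 + 0.90×396 + 1.19×128 + 1.90×199 + 24.04×27 = 396.06 + 356.4 + 152.32 + 378.1 + 649.08 = 1931.96
L = 1925.74 / 1931.96 × 100 = 99.6780
Paasche component (current-period weights):
ΣP(Year 2)Q(Year 2) = 2.88×170 + 0.72×319 + 1.39×138 + 1.73×246 + 24.25×35 = 489.6 + 229.68 + 191.82 + 425.58 + 848.75 = 2185.43
ΣP(Year 1)Q(Year 2) = 2.46×170 + 0.90×319 + 1.19×138 + 1.90×246 + 24.04×35 = 418.2 + 287.1 + 164.22 + 467.4 + 841.4 = 2178.32
P = 2185.43 / 2178.32 × 100 = 100.3264
Fisher = √(L × P) = √(99.6780 × 100.3264) = 100.0017

100.00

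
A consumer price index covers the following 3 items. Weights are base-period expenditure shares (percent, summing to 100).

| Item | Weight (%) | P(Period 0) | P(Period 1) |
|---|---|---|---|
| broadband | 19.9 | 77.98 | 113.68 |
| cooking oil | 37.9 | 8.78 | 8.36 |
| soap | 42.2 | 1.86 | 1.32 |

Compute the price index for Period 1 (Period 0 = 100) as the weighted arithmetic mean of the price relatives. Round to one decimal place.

broadband: 19.9 × (113.68/77.98) = 19.9 × 1.457810 = 29.0104
cooking oil: 37.9 × (8.36/8.78) = 37.9 × 0.952164 = 36.0870
soap: 42.2 × (1.32/1.86) = 42.2 × 0.709677 = 29.9484
Index = Σ wᵢ·(p₁ᵢ/p₀ᵢ) = 29.0104 + 36.0870 + 29.9484 = 95.0458

95.0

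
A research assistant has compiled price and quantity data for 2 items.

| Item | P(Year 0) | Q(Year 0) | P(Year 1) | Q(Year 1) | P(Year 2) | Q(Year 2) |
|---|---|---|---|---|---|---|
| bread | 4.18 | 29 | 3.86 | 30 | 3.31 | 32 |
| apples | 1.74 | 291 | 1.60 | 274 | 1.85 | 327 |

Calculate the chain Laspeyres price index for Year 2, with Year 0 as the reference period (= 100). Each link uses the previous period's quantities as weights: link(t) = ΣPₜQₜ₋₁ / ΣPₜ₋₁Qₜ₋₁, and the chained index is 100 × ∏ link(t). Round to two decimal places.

Link Year 0→Year 1:
ΣP(Year 1)Q(Year 0) = 3.86×29 + 1.60×291 = 111.94 + 465.6 = 577.54
ΣP(Year 0)Q(Year 0) = 4.18×29 + 1.74×291 = 121.22 + 506.34 = 627.56
link = 577.54/627.56 = 0.920294
Link Year 1→Year 2:
ΣP(Year 2)Q(Year 1) = 3.31×30 + 1.85×274 = 99.3 + 506.9 = 606.2
ΣP(Year 1)Q(Year 1) = 3.86×30 + 1.60×274 = 115.8 + 438.4 = 554.2
link = 606.2/554.2 = 1.093829
Chained index = 100 × 0.920294 × 1.093829 = 100.6645

100.66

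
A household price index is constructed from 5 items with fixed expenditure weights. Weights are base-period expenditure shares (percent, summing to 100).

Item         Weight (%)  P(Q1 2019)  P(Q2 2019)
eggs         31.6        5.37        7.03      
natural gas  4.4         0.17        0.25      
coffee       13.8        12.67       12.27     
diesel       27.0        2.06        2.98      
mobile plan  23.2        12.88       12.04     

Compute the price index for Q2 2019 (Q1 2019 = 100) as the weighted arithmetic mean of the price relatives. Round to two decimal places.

eggs: 31.6 × (7.03/5.37) = 31.6 × 1.309125 = 41.3683
natural gas: 4.4 × (0.25/0.17) = 4.4 × 1.470588 = 6.4706
coffee: 13.8 × (12.27/12.67) = 13.8 × 0.968429 = 13.3643
diesel: 27.0 × (2.98/2.06) = 27.0 × 1.446602 = 39.0583
mobile plan: 23.2 × (12.04/12.88) = 23.2 × 0.934783 = 21.6870
Index = Σ wᵢ·(p₁ᵢ/p₀ᵢ) = 41.3683 + 6.4706 + 13.3643 + 39.0583 + 21.6870 = 121.9485

121.95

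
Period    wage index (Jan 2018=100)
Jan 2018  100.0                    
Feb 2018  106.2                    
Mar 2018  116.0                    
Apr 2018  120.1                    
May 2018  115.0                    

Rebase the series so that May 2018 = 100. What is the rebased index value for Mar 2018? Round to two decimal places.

100.87

Rebased(Mar 2018) = 116.0 / 115.0 × 100 = 100.8696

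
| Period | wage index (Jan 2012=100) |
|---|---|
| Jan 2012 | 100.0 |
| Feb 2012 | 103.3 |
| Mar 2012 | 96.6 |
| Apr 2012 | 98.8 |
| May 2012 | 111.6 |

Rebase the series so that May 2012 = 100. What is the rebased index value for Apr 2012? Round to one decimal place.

88.5

Rebased(Apr 2012) = 98.8 / 111.6 × 100 = 88.5305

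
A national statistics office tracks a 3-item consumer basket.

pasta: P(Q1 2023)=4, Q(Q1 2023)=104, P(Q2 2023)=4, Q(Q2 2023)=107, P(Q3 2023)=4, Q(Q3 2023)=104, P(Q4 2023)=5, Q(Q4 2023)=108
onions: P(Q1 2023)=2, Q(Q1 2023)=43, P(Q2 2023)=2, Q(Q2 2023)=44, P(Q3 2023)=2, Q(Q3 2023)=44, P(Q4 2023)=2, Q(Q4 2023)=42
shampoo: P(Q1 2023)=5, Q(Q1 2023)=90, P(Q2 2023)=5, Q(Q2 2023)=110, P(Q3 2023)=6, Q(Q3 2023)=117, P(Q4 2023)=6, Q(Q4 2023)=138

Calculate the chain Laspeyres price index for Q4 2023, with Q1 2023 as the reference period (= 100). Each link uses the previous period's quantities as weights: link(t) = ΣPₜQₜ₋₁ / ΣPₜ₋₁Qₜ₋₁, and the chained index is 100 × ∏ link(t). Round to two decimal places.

Link Q1 2023→Q2 2023:
ΣP(Q2 2023)Q(Q1 2023) = 4×104 + 2×43 + 5×90 = 416 + 86 + 450 = 952
ΣP(Q1 2023)Q(Q1 2023) = 4×104 + 2×43 + 5×90 = 416 + 86 + 450 = 952
link = 952/952 = 1.000000
Link Q2 2023→Q3 2023:
ΣP(Q3 2023)Q(Q2 2023) = 4×107 + 2×44 + 6×110 = 428 + 88 + 660 = 1176
ΣP(Q2 2023)Q(Q2 2023) = 4×107 + 2×44 + 5×110 = 428 + 88 + 550 = 1066
link = 1176/1066 = 1.103189
Link Q3 2023→Q4 2023:
ΣP(Q4 2023)Q(Q3 2023) = 5×104 + 2×44 + 6×117 = 520 + 88 + 702 = 1310
ΣP(Q3 2023)Q(Q3 2023) = 4×104 + 2×44 + 6×117 = 416 + 88 + 702 = 1206
link = 1310/1206 = 1.086235
Chained index = 100 × 1.000000 × 1.103189 × 1.086235 = 119.8324

119.83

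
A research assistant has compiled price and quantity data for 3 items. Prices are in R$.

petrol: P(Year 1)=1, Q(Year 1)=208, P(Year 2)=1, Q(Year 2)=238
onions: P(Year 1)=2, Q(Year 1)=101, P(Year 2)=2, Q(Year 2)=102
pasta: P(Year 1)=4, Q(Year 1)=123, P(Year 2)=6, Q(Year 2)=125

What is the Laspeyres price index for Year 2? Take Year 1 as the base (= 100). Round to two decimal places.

127.27

Laspeyres price index uses base-period quantities as weights.
ΣP(Year 2)·Q(Year 1) = 1×208 + 2×101 + 6×123 = 208 + 202 + 738 = 1148
ΣP(Year 1)·Q(Year 1) = 1×208 + 2×101 + 4×123 = 208 + 202 + 492 = 902
Index = 1148 / 902 × 100 = 127.2727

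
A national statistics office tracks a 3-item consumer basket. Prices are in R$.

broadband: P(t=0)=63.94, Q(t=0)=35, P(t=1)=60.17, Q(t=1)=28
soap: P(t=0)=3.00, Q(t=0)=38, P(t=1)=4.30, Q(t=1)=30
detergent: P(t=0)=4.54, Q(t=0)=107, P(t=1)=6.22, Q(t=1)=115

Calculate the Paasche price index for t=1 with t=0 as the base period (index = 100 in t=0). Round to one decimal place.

105.3

Paasche price index uses current-period quantities as weights.
ΣP(t=1)·Q(t=1) = 60.17×28 + 4.30×30 + 6.22×115 = 1684.76 + 129 + 715.3 = 2529.06
ΣP(t=0)·Q(t=1) = 63.94×28 + 3.00×30 + 4.54×115 = 1790.32 + 90 + 522.1 = 2402.42
Index = 2529.06 / 2402.42 × 100 = 105.2714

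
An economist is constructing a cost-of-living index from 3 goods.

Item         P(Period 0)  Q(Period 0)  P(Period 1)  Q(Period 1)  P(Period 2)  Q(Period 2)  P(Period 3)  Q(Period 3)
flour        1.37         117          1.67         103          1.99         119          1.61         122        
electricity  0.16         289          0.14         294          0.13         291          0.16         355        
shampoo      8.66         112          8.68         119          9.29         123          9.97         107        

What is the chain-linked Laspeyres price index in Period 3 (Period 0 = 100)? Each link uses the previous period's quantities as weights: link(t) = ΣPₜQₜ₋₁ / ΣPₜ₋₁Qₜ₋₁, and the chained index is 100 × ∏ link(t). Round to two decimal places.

114.84

Link Period 0→Period 1:
ΣP(Period 1)Q(Period 0) = 1.67×117 + 0.14×289 + 8.68×112 = 195.39 + 40.46 + 972.16 = 1208.01
ΣP(Period 0)Q(Period 0) = 1.37×117 + 0.16×289 + 8.66×112 = 160.29 + 46.24 + 969.92 = 1176.45
link = 1208.01/1176.45 = 1.026826
Link Period 1→Period 2:
ΣP(Period 2)Q(Period 1) = 1.99×103 + 0.13×294 + 9.29×119 = 204.97 + 38.22 + 1105.51 = 1348.7
ΣP(Period 1)Q(Period 1) = 1.67×103 + 0.14×294 + 8.68×119 = 172.01 + 41.16 + 1032.92 = 1246.09
link = 1348.7/1246.09 = 1.082346
Link Period 2→Period 3:
ΣP(Period 3)Q(Period 2) = 1.61×119 + 0.16×291 + 9.97×123 = 191.59 + 46.56 + 1226.31 = 1464.46
ΣP(Period 2)Q(Period 2) = 1.99×119 + 0.13×291 + 9.29×123 = 236.81 + 37.83 + 1142.67 = 1417.31
link = 1464.46/1417.31 = 1.033267
Chained index = 100 × 1.026826 × 1.082346 × 1.033267 = 114.8354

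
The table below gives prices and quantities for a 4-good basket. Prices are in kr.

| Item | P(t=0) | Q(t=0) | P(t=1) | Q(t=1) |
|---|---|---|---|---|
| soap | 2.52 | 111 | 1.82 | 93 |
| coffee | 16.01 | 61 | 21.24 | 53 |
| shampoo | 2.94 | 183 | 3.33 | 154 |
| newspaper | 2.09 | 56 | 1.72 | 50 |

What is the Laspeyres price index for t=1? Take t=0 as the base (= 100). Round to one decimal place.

115.3

Laspeyres price index uses base-period quantities as weights.
ΣP(t=1)·Q(t=0) = 1.82×111 + 21.24×61 + 3.33×183 + 1.72×56 = 202.02 + 1295.64 + 609.39 + 96.32 = 2203.37
ΣP(t=0)·Q(t=0) = 2.52×111 + 16.01×61 + 2.94×183 + 2.09×56 = 279.72 + 976.61 + 538.02 + 117.04 = 1911.39
Index = 2203.37 / 1911.39 × 100 = 115.2758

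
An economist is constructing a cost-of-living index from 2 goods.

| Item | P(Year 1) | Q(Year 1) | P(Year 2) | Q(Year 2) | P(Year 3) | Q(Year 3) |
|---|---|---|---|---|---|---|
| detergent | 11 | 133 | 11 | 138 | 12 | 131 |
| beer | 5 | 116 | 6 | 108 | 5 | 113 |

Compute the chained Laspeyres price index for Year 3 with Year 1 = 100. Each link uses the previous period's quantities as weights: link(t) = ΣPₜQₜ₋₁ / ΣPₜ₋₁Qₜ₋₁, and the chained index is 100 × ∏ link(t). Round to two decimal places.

Link Year 1→Year 2:
ΣP(Year 2)Q(Year 1) = 11×133 + 6×116 = 1463 + 696 = 2159
ΣP(Year 1)Q(Year 1) = 11×133 + 5×116 = 1463 + 580 = 2043
link = 2159/2043 = 1.056779
Link Year 2→Year 3:
ΣP(Year 3)Q(Year 2) = 12×138 + 5×108 = 1656 + 540 = 2196
ΣP(Year 2)Q(Year 2) = 11×138 + 6×108 = 1518 + 648 = 2166
link = 2196/2166 = 1.013850
Chained index = 100 × 1.056779 × 1.013850 = 107.1416

107.14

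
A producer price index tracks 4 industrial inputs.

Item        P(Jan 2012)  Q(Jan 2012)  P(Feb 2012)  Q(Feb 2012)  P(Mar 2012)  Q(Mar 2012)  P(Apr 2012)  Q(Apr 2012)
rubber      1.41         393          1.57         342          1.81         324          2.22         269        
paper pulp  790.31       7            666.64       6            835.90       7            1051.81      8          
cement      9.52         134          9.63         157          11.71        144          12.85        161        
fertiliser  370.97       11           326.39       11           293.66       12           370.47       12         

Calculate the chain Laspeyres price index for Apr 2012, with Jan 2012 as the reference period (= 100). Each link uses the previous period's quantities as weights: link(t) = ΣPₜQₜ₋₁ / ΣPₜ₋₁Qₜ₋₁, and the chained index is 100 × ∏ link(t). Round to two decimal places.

121.75

Link Jan 2012→Feb 2012:
ΣP(Feb 2012)Q(Jan 2012) = 1.57×393 + 666.64×7 + 9.63×134 + 326.39×11 = 617.01 + 4666.48 + 1290.42 + 3590.29 = 10164.2
ΣP(Jan 2012)Q(Jan 2012) = 1.41×393 + 790.31×7 + 9.52×134 + 370.97×11 = 554.13 + 5532.17 + 1275.68 + 4080.67 = 11442.65
link = 10164.2/11442.65 = 0.888273
Link Feb 2012→Mar 2012:
ΣP(Mar 2012)Q(Feb 2012) = 1.81×342 + 835.90×6 + 11.71×157 + 293.66×11 = 619.02 + 5015.4 + 1838.47 + 3230.26 = 10703.15
ΣP(Feb 2012)Q(Feb 2012) = 1.57×342 + 666.64×6 + 9.63×157 + 326.39×11 = 536.94 + 3999.84 + 1511.91 + 3590.29 = 9638.98
link = 10703.15/9638.98 = 1.110403
Link Mar 2012→Apr 2012:
ΣP(Apr 2012)Q(Mar 2012) = 2.22×324 + 1051.81×7 + 12.85×144 + 370.47×12 = 719.28 + 7362.67 + 1850.4 + 4445.64 = 14377.99
ΣP(Mar 2012)Q(Mar 2012) = 1.81×324 + 835.90×7 + 11.71×144 + 293.66×12 = 586.44 + 5851.3 + 1686.24 + 3523.92 = 11647.9
link = 14377.99/11647.9 = 1.234385
Chained index = 100 × 0.888273 × 1.110403 × 1.234385 = 121.7524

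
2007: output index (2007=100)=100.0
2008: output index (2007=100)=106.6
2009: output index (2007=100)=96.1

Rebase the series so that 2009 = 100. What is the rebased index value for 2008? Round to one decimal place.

Rebased(2008) = 106.6 / 96.1 × 100 = 110.9261

110.9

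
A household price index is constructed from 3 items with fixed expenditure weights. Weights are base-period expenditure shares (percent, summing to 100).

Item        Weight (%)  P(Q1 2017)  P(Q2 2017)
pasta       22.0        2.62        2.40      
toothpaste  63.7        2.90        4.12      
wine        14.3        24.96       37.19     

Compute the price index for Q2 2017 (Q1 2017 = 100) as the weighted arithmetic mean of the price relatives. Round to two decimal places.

131.96

pasta: 22.0 × (2.40/2.62) = 22.0 × 0.916031 = 20.1527
toothpaste: 63.7 × (4.12/2.90) = 63.7 × 1.420690 = 90.4979
wine: 14.3 × (37.19/24.96) = 14.3 × 1.489984 = 21.3068
Index = Σ wᵢ·(p₁ᵢ/p₀ᵢ) = 20.1527 + 90.4979 + 21.3068 = 131.9574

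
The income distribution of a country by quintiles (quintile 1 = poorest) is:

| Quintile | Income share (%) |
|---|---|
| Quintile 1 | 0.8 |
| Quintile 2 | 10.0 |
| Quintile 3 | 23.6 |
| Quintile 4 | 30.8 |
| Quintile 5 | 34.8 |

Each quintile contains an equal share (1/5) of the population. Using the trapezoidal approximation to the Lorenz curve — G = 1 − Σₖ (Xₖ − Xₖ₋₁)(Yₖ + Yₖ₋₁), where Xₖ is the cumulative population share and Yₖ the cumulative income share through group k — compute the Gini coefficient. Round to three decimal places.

Cumulative income shares Yₖ: 0.0080, 0.1080, 0.3440, 0.6520, 1.0000
Σ (Xₖ−Xₖ₋₁)(Yₖ+Yₖ₋₁) = (1/5)(0.0080+0.0000) + (1/5)(0.1080+0.0080) + (1/5)(0.3440+0.1080) + (1/5)(0.6520+0.3440) + (1/5)(1.0000+0.6520)
  = 0.0016 + 0.0232 + 0.0904 + 0.1992 + 0.3304 = 0.6448
G = 1 − 0.6448 = 0.3552

0.355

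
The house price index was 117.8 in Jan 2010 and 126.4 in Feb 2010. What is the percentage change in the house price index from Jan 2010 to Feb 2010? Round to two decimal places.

Change = (126.4 − 117.8) / 117.8 × 100
       = 8.6 / 117.8 × 100 = 7.3005%

7.30%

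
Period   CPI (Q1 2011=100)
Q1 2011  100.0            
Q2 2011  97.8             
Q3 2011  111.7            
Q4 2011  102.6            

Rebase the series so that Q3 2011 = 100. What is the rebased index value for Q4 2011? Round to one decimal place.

Rebased(Q4 2011) = 102.6 / 111.7 × 100 = 91.8532

91.9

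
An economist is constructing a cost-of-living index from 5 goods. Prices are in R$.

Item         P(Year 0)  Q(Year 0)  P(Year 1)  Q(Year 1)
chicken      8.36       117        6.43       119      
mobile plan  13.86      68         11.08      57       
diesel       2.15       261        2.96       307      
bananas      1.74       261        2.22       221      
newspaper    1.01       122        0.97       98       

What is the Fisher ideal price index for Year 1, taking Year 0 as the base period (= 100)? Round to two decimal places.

98.00

Laspeyres component (base-period weights):
ΣP(Year 1)Q(Year 0) = 6.43×117 + 11.08×68 + 2.96×261 + 2.22×261 + 0.97×122 = 752.31 + 753.44 + 772.56 + 579.42 + 118.34 = 2976.07
ΣP(Year 0)Q(Year 0) = 8.36×117 + 13.86×68 + 2.15×261 + 1.74×261 + 1.01×122 = 978.12 + 942.48 + 561.15 + 454.14 + 123.22 = 3059.11
L = 2976.07 / 3059.11 × 100 = 97.2855
Paasche component (current-period weights):
ΣP(Year 1)Q(Year 1) = 6.43×119 + 11.08×57 + 2.96×307 + 2.22×221 + 0.97×98 = 765.17 + 631.56 + 908.72 + 490.62 + 95.06 = 2891.13
ΣP(Year 0)Q(Year 1) = 8.36×119 + 13.86×57 + 2.15×307 + 1.74×221 + 1.01×98 = 994.84 + 790.02 + 660.05 + 384.54 + 98.98 = 2928.43
P = 2891.13 / 2928.43 × 100 = 98.7263
Fisher = √(L × P) = √(97.2855 × 98.7263) = 98.0032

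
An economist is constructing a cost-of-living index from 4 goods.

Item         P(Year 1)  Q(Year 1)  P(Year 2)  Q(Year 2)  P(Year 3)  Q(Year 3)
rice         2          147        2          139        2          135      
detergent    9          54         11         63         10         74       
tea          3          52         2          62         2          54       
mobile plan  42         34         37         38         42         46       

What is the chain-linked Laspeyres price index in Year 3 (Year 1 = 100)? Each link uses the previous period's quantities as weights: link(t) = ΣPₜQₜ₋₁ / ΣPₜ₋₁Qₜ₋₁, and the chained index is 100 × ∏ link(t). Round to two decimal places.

Link Year 1→Year 2:
ΣP(Year 2)Q(Year 1) = 2×147 + 11×54 + 2×52 + 37×34 = 294 + 594 + 104 + 1258 = 2250
ΣP(Year 1)Q(Year 1) = 2×147 + 9×54 + 3×52 + 42×34 = 294 + 486 + 156 + 1428 = 2364
link = 2250/2364 = 0.951777
Link Year 2→Year 3:
ΣP(Year 3)Q(Year 2) = 2×139 + 10×63 + 2×62 + 42×38 = 278 + 630 + 124 + 1596 = 2628
ΣP(Year 2)Q(Year 2) = 2×139 + 11×63 + 2×62 + 37×38 = 278 + 693 + 124 + 1406 = 2501
link = 2628/2501 = 1.050780
Chained index = 100 × 0.951777 × 1.050780 = 100.0108

100.01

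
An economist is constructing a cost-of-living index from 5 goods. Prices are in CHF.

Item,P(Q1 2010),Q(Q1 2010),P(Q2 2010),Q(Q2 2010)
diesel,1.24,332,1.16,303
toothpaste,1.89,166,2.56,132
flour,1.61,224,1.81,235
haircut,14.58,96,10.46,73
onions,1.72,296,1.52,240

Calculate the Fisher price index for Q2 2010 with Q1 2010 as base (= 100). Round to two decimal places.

89.78

Laspeyres component (base-period weights):
ΣP(Q2 2010)Q(Q1 2010) = 1.16×332 + 2.56×166 + 1.81×224 + 10.46×96 + 1.52×296 = 385.12 + 424.96 + 405.44 + 1004.16 + 449.92 = 2669.6
ΣP(Q1 2010)Q(Q1 2010) = 1.24×332 + 1.89×166 + 1.61×224 + 14.58×96 + 1.72×296 = 411.68 + 313.74 + 360.64 + 1399.68 + 509.12 = 2994.86
L = 2669.6 / 2994.86 × 100 = 89.1394
Paasche component (current-period weights):
ΣP(Q2 2010)Q(Q2 2010) = 1.16×303 + 2.56×132 + 1.81×235 + 10.46×73 + 1.52×240 = 351.48 + 337.92 + 425.35 + 763.58 + 364.8 = 2243.13
ΣP(Q1 2010)Q(Q2 2010) = 1.24×303 + 1.89×132 + 1.61×235 + 14.58×73 + 1.72×240 = 375.72 + 249.48 + 378.35 + 1064.34 + 412.8 = 2480.69
P = 2243.13 / 2480.69 × 100 = 90.4236
Fisher = √(L × P) = √(89.1394 × 90.4236) = 89.7792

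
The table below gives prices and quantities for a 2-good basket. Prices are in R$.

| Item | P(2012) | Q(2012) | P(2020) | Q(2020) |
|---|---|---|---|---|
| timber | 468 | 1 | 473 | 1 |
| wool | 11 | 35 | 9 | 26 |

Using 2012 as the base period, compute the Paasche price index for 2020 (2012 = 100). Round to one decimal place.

93.8

Paasche price index uses current-period quantities as weights.
ΣP(2020)·Q(2020) = 473×1 + 9×26 = 473 + 234 = 707
ΣP(2012)·Q(2020) = 468×1 + 11×26 = 468 + 286 = 754
Index = 707 / 754 × 100 = 93.7666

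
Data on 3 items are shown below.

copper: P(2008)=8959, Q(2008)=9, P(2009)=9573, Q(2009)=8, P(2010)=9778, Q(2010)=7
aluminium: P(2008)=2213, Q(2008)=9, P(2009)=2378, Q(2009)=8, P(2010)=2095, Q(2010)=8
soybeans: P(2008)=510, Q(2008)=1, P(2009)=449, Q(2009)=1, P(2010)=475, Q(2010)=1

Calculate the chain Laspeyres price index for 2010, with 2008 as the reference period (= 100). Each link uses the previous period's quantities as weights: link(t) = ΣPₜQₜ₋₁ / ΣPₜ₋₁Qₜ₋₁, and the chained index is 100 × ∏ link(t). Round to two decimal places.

106.21

Link 2008→2009:
ΣP(2009)Q(2008) = 9573×9 + 2378×9 + 449×1 = 86157 + 21402 + 449 = 108008
ΣP(2008)Q(2008) = 8959×9 + 2213×9 + 510×1 = 80631 + 19917 + 510 = 101058
link = 108008/101058 = 1.068772
Link 2009→2010:
ΣP(2010)Q(2009) = 9778×8 + 2095×8 + 475×1 = 78224 + 16760 + 475 = 95459
ΣP(2009)Q(2009) = 9573×8 + 2378×8 + 449×1 = 76584 + 19024 + 449 = 96057
link = 95459/96057 = 0.993775
Chained index = 100 × 1.068772 × 0.993775 = 106.2119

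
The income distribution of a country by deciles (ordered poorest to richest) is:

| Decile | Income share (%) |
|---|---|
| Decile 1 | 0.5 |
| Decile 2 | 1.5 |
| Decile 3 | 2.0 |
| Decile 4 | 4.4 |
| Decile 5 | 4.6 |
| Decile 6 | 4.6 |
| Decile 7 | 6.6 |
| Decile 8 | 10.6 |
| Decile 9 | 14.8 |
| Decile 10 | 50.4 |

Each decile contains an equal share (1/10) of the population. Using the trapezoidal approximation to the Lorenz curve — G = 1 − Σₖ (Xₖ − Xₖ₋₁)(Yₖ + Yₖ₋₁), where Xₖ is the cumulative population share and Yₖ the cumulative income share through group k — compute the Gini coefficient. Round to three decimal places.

Cumulative income shares Yₖ: 0.0050, 0.0200, 0.0400, 0.0840, 0.1300, 0.1760, 0.2420, 0.3480, 0.4960, 1.0000
Σ (Xₖ−Xₖ₋₁)(Yₖ+Yₖ₋₁) = (1/10)(0.0050+0.0000) + (1/10)(0.0200+0.0050) + (1/10)(0.0400+0.0200) + (1/10)(0.0840+0.0400) + (1/10)(0.1300+0.0840) + (1/10)(0.1760+0.1300) + (1/10)(0.2420+0.1760) + (1/10)(0.3480+0.2420) + (1/10)(0.4960+0.3480) + (1/10)(1.0000+0.4960)
  = 0.0005 + 0.0025 + 0.0060 + 0.0124 + 0.0214 + 0.0306 + 0.0418 + 0.0590 + 0.0844 + 0.1496 = 0.4082
G = 1 − 0.4082 = 0.5918

0.592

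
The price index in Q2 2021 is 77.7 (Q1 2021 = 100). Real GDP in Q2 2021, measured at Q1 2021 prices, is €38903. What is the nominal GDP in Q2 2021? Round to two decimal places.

Nominal = Real × (Index/100) = 38903 × (77.7/100)
        = 38903 × 0.777 = 30227.6310

30227.63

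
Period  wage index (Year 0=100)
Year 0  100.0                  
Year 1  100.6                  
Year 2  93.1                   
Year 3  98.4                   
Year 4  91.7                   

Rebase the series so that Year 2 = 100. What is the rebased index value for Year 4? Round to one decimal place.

Rebased(Year 4) = 91.7 / 93.1 × 100 = 98.4962

98.5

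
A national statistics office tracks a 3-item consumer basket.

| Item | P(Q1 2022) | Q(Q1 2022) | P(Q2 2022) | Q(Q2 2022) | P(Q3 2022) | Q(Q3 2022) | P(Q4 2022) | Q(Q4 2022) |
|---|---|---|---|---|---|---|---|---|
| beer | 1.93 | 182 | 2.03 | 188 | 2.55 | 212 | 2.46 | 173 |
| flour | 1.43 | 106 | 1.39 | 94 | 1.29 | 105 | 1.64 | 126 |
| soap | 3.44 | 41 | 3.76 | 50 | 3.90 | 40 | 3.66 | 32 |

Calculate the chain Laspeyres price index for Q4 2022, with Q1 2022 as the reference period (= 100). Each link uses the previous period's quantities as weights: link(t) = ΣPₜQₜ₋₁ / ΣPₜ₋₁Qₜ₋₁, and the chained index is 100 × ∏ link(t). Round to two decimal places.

119.54

Link Q1 2022→Q2 2022:
ΣP(Q2 2022)Q(Q1 2022) = 2.03×182 + 1.39×106 + 3.76×41 = 369.46 + 147.34 + 154.16 = 670.96
ΣP(Q1 2022)Q(Q1 2022) = 1.93×182 + 1.43×106 + 3.44×41 = 351.26 + 151.58 + 141.04 = 643.88
link = 670.96/643.88 = 1.042058
Link Q2 2022→Q3 2022:
ΣP(Q3 2022)Q(Q2 2022) = 2.55×188 + 1.29×94 + 3.90×50 = 479.4 + 121.26 + 195 = 795.66
ΣP(Q2 2022)Q(Q2 2022) = 2.03×188 + 1.39×94 + 3.76×50 = 381.64 + 130.66 + 188 = 700.3
link = 795.66/700.3 = 1.136170
Link Q3 2022→Q4 2022:
ΣP(Q4 2022)Q(Q3 2022) = 2.46×212 + 1.64×105 + 3.66×40 = 521.52 + 172.2 + 146.4 = 840.12
ΣP(Q3 2022)Q(Q3 2022) = 2.55×212 + 1.29×105 + 3.90×40 = 540.6 + 135.45 + 156 = 832.05
link = 840.12/832.05 = 1.009699
Chained index = 100 × 1.042058 × 1.136170 × 1.009699 = 119.5438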